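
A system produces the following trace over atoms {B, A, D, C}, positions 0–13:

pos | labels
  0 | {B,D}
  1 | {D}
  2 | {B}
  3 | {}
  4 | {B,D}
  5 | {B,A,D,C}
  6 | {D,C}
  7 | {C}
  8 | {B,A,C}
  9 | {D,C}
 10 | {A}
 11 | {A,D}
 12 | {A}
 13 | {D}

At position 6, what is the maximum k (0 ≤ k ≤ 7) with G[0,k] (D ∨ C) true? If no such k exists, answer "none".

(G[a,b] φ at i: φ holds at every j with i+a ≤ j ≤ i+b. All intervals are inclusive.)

(D ∨ C) must hold from j=6 onward; find where it first fails.
  j=6: holds
  j=7: holds
  j=8: holds
  j=9: holds
  j=10: fails
Holds on [6,9], so largest k = 3.

3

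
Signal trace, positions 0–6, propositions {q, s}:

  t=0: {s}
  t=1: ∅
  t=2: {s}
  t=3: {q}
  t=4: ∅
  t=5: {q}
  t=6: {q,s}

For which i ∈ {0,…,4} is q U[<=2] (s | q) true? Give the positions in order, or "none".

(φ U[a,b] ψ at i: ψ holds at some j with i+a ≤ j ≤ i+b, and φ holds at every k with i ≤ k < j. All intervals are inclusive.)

0, 2, 3

Evaluate at each i in [0,4]:
  i=0: ✓ (rhs at j=0)
  i=1: ✗ (lhs fails at k=1 before rhs at j=2)
  i=2: ✓ (rhs at j=2)
  i=3: ✓ (rhs at j=3)
  i=4: ✗ (lhs fails at k=4 before rhs at j=5)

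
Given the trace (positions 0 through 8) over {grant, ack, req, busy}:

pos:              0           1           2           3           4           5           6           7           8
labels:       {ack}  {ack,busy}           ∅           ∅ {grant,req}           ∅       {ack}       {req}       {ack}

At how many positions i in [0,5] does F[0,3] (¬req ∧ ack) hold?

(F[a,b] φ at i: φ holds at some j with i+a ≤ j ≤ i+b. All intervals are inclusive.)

5

Evaluate at each i in [0,5]:
  i=0: ✓ (witness j=0)
  i=1: ✓ (witness j=1)
  i=2: ✗ (none in [2,5])
  i=3: ✓ (witness j=6)
  i=4: ✓ (witness j=6)
  i=5: ✓ (witness j=6)
Positions where it holds: {0, 1, 3, 4, 5} → 5.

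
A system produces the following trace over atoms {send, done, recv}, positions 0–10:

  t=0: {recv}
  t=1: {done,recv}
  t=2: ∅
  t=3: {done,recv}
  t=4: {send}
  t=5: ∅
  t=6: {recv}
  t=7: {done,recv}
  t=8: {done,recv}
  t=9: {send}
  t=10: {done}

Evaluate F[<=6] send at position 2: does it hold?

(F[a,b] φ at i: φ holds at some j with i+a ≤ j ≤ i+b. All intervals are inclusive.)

Holds

Check send at each j in [2,8]:
  j=2: false
  j=3: false
  j=4: true
  j=5: false
  j=6: false
  j=7: false
  j=8: false
Found at j=4 → formula holds.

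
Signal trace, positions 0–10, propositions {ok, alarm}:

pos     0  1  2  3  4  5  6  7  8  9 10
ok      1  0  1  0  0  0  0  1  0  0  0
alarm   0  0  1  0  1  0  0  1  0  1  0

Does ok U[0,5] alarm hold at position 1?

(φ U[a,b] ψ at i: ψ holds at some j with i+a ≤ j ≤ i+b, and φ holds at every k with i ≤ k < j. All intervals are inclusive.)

Need some j in [1,6] with alarm, and ok at every k in [1,j-1].
  j=1: alarm false.
  j=2: alarm holds, but ok fails at k=1 → not this j.
  j=3: alarm false.
  j=4: alarm holds, but ok fails at k=1 → not this j.
  j=5: alarm false.
  j=6: alarm false.
No j in the window works → until fails.

False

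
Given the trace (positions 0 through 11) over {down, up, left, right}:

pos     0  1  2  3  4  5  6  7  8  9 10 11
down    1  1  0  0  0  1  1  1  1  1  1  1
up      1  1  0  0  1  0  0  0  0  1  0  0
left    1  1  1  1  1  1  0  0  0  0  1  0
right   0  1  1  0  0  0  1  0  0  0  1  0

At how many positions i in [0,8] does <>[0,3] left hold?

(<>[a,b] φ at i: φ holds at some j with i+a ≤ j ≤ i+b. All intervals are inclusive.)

Evaluate at each i in [0,8]:
  i=0: ✓ (witness j=0)
  i=1: ✓ (witness j=1)
  i=2: ✓ (witness j=2)
  i=3: ✓ (witness j=3)
  i=4: ✓ (witness j=4)
  i=5: ✓ (witness j=5)
  i=6: ✗ (none in [6,9])
  i=7: ✓ (witness j=10)
  i=8: ✓ (witness j=10)
Positions where it holds: {0, 1, 2, 3, 4, 5, 7, 8} → 8.

8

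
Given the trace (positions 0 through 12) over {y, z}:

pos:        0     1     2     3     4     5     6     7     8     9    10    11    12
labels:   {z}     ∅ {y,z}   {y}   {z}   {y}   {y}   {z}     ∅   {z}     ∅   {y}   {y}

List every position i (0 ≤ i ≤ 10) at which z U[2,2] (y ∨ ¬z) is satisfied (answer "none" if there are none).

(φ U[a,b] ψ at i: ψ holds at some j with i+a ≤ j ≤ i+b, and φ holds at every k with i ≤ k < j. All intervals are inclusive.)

Evaluate at each i in [0,10]:
  i=0: ✗ (lhs fails at k=1 before rhs at j=2)
  i=1: ✗ (lhs fails at k=1 before rhs at j=3)
  i=2: ✗ (no rhs in [4,4])
  i=3: ✗ (lhs fails at k=3 before rhs at j=5)
  i=4: ✗ (lhs fails at k=5 before rhs at j=6)
  i=5: ✗ (no rhs in [7,7])
  i=6: ✗ (lhs fails at k=6 before rhs at j=8)
  i=7: ✗ (no rhs in [9,9])
  i=8: ✗ (lhs fails at k=8 before rhs at j=10)
  i=9: ✗ (lhs fails at k=10 before rhs at j=11)
  i=10: ✗ (lhs fails at k=10 before rhs at j=12)

none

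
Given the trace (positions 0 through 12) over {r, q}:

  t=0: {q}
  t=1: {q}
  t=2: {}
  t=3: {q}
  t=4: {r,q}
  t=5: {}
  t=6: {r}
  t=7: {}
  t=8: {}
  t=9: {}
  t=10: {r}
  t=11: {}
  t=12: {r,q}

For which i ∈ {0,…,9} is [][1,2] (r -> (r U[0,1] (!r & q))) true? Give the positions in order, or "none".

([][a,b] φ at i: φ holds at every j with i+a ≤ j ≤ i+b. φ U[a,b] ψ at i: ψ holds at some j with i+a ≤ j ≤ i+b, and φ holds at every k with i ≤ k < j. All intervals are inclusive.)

Evaluate at each i in [0,9]:
  i=0: ✓ (all of [1,2])
  i=1: ✓ (all of [2,3])
  i=2: ✗ (fails at j=4)
  i=3: ✗ (fails at j=4)
  i=4: ✗ (fails at j=6)
  i=5: ✗ (fails at j=6)
  i=6: ✓ (all of [7,8])
  i=7: ✓ (all of [8,9])
  i=8: ✗ (fails at j=10)
  i=9: ✗ (fails at j=10)

0, 1, 6, 7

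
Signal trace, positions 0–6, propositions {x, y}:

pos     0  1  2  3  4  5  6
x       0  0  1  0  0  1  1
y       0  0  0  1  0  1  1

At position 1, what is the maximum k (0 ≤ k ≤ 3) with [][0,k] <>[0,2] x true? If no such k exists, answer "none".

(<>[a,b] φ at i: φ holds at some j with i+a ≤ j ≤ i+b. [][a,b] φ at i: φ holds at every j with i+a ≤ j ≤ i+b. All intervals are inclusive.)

3

<>[0,2] x must hold from j=1 onward; find where it first fails.
  j=1: holds
  j=2: holds
  j=3: holds
  j=4: holds
Holds through j=4; largest k = 3.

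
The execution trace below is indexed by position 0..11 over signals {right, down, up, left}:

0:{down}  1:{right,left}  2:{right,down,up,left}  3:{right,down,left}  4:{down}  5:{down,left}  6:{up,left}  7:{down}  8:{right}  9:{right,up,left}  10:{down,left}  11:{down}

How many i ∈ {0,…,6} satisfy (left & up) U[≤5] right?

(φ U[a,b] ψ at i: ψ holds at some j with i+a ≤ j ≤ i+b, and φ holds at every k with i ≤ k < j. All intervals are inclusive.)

Evaluate at each i in [0,6]:
  i=0: ✗ (lhs fails at k=0 before rhs at j=1)
  i=1: ✓ (rhs at j=1)
  i=2: ✓ (rhs at j=2)
  i=3: ✓ (rhs at j=3)
  i=4: ✗ (lhs fails at k=4 before rhs at j=8)
  i=5: ✗ (lhs fails at k=5 before rhs at j=8)
  i=6: ✗ (lhs fails at k=7 before rhs at j=8)
Positions where it holds: {1, 2, 3} → 3.

3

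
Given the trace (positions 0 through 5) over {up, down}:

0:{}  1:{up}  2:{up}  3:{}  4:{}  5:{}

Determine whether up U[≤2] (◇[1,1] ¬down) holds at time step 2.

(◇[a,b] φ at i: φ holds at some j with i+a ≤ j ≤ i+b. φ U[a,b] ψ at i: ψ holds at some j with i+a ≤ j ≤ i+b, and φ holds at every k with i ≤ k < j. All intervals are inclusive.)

Yes

Need some j in [2,4] with ◇[1,1] ¬down, and up at every k in [2,j-1].
  j=2: ◇[1,1] ¬down holds; no prefix to check → satisfied.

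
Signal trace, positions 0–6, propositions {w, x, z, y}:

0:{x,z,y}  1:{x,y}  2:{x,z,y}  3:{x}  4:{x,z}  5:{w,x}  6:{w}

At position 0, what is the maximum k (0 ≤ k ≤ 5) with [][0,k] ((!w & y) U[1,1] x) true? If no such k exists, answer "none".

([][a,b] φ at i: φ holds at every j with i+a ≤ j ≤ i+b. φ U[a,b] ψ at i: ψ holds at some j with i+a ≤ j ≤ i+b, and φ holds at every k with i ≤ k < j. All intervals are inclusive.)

((!w & y) U[1,1] x) must hold from j=0 onward; find where it first fails.
  j=0: holds
  j=1: holds
  j=2: holds
  j=3: fails
Holds on [0,2], so largest k = 2.

2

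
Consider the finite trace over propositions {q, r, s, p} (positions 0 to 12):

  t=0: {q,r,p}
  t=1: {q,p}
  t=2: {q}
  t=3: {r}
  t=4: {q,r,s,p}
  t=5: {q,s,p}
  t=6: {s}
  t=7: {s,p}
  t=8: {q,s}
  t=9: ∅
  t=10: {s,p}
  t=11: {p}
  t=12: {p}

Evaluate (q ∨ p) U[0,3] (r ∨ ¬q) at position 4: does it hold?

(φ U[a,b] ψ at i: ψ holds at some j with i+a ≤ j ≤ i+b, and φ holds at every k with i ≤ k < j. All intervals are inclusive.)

Need some j in [4,7] with (r ∨ ¬q), and (q ∨ p) at every k in [4,j-1].
  j=4: (r ∨ ¬q) holds; no prefix to check → satisfied.

Holds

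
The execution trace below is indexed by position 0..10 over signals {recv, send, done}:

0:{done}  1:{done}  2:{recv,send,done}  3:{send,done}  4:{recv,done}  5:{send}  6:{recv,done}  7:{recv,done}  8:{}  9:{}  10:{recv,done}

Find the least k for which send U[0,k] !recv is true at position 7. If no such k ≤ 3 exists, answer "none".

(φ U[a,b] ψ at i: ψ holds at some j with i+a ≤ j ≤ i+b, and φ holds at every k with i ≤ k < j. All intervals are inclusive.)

Need earliest j ≥ 7 with !recv, and send at every k in [7,j-1].
  j=7: rhs fails.
  j=8: rhs holds but lhs fails at k=7.
  j=9: rhs holds but lhs fails at k=7.
  j=10: rhs fails.
No witness within the range → none.

none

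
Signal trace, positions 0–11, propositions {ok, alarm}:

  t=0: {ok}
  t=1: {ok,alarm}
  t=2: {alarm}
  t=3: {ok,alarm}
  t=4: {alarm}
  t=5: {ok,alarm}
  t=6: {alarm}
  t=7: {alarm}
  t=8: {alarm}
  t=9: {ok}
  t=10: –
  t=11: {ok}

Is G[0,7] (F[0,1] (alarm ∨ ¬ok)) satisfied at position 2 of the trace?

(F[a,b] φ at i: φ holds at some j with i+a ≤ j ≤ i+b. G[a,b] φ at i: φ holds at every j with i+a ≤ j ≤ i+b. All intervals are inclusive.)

Check F[0,1] (alarm ∨ ¬ok) at every j in [2,9]:
  j=2: holds (witness at 2)
  j=3: holds (witness at 3)
  j=4: holds (witness at 4)
  j=5: holds (witness at 5)
  j=6: holds (witness at 6)
  j=7: holds (witness at 7)
  j=8: holds (witness at 8)
  j=9: holds (witness at 10)
All positions satisfy it → formula holds.

Holds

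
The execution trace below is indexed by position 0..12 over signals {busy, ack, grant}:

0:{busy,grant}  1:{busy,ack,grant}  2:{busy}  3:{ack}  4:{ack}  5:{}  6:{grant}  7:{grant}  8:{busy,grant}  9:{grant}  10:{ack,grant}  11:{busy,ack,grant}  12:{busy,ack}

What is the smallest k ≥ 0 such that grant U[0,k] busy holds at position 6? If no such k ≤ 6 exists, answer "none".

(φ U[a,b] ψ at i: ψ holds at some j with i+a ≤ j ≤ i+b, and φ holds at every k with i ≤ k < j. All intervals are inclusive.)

Need earliest j ≥ 6 with busy, and grant at every k in [6,j-1].
  j=6: rhs fails.
  j=7: rhs fails.
  j=8: rhs holds; lhs holds on [6,7]. k = 2.

2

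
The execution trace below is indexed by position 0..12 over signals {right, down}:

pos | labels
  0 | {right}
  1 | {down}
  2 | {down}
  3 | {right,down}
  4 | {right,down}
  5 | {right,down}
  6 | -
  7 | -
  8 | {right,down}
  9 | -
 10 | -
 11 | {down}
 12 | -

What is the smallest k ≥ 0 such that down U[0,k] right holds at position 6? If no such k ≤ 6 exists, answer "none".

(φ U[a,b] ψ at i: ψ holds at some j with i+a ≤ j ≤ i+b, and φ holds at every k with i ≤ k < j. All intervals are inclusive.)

Need earliest j ≥ 6 with right, and down at every k in [6,j-1].
  j=6: rhs fails.
  j=7: rhs fails.
  j=8: rhs holds but lhs fails at k=6.
  j=9: rhs fails.
  j=10: rhs fails.
  j=11: rhs fails.
  j=12: rhs fails.
No witness within the range → none.

none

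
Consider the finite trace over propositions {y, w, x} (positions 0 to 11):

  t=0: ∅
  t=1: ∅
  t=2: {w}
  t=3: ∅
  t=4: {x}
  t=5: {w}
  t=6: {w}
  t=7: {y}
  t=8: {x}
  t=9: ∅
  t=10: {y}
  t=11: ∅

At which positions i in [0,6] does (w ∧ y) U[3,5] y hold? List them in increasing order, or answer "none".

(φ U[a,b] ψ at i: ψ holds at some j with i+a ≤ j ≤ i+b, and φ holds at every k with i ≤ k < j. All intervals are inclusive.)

none

Evaluate at each i in [0,6]:
  i=0: ✗ (no rhs in [3,5])
  i=1: ✗ (no rhs in [4,6])
  i=2: ✗ (lhs fails at k=2 before rhs at j=7)
  i=3: ✗ (lhs fails at k=3 before rhs at j=7)
  i=4: ✗ (lhs fails at k=4 before rhs at j=7)
  i=5: ✗ (lhs fails at k=5 before rhs at j=10)
  i=6: ✗ (lhs fails at k=6 before rhs at j=10)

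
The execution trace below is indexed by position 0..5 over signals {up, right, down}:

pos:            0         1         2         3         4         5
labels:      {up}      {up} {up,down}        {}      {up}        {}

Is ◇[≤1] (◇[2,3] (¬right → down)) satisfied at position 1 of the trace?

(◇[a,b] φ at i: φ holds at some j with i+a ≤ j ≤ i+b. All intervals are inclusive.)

Check ◇[2,3] (¬right → down) at each j in [1,2]:
  j=1: fails (none in [3,4])
  j=2: fails (none in [4,5])
No position in the window satisfies it → formula fails.

Does not hold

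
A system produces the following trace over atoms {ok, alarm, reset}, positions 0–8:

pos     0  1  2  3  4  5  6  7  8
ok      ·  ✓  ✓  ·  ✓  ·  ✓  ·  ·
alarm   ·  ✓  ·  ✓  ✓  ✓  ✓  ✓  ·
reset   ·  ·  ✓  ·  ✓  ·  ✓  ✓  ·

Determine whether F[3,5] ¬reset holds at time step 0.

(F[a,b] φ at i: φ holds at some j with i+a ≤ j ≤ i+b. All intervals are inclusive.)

Holds

Check ¬reset at each j in [3,5]:
  j=3: true
  j=4: false
  j=5: true
Found at j=3 → formula holds.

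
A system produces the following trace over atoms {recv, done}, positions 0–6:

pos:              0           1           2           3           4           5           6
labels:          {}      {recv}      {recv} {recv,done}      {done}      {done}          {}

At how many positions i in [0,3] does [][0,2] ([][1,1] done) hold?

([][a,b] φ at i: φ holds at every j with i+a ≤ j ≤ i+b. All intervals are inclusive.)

Evaluate at each i in [0,3]:
  i=0: ✗ (fails at j=0)
  i=1: ✗ (fails at j=1)
  i=2: ✓ (all of [2,4])
  i=3: ✗ (fails at j=5)
Positions where it holds: {2} → 1.

1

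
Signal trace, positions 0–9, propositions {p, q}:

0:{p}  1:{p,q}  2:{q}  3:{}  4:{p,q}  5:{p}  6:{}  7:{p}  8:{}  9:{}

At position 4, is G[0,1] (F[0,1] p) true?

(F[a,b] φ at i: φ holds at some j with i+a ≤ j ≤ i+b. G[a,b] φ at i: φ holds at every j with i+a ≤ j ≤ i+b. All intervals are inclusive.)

Check F[0,1] p at every j in [4,5]:
  j=4: holds (witness at 4)
  j=5: holds (witness at 5)
All positions satisfy it → formula holds.

Yes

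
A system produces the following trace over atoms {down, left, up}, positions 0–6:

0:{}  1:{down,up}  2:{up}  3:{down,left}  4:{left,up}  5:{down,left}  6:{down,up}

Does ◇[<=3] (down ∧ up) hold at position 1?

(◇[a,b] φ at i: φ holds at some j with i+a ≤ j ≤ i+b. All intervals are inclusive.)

True

Check (down ∧ up) at each j in [1,4]:
  j=1: true
  j=2: false
  j=3: false
  j=4: false
Found at j=1 → formula holds.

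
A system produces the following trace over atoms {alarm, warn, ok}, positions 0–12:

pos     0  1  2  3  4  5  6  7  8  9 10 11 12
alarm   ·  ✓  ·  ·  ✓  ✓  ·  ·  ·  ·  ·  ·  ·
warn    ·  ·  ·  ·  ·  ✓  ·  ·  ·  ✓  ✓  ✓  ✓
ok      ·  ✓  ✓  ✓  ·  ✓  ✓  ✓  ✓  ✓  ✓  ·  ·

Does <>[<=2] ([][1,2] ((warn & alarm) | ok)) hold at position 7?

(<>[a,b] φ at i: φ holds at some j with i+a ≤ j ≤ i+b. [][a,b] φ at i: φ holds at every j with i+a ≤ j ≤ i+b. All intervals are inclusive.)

Check [][1,2] ((warn & alarm) | ok) at each j in [7,9]:
  j=7: holds on [8,9]
  j=8: holds on [9,10]
  j=9: fails at 11
Found at j=7 → formula holds.

Holds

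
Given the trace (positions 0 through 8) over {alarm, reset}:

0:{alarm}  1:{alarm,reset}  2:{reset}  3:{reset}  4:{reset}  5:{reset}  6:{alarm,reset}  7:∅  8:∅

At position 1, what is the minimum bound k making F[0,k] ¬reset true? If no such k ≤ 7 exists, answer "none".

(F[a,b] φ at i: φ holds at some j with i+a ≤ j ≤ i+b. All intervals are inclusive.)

Scan j = 1,2,… for ¬reset:
  j=1: fails
  j=2: fails
  j=3: fails
  j=4: fails
  j=5: fails
  j=6: fails
  j=7: holds
First hit at j=7, so smallest k = 7-1 = 6.

6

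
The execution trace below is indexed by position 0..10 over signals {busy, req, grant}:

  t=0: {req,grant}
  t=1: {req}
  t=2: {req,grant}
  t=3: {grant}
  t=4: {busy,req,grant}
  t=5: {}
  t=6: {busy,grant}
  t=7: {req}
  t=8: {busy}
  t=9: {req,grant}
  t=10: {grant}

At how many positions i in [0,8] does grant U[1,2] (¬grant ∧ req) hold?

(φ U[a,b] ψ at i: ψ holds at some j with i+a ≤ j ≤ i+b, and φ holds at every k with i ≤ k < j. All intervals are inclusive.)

2

Evaluate at each i in [0,8]:
  i=0: ✓ (rhs at j=1; lhs holds on [0,0])
  i=1: ✗ (no rhs in [2,3])
  i=2: ✗ (no rhs in [3,4])
  i=3: ✗ (no rhs in [4,5])
  i=4: ✗ (no rhs in [5,6])
  i=5: ✗ (lhs fails at k=5 before rhs at j=7)
  i=6: ✓ (rhs at j=7; lhs holds on [6,6])
  i=7: ✗ (no rhs in [8,9])
  i=8: ✗ (no rhs in [9,10])
Positions where it holds: {0, 6} → 2.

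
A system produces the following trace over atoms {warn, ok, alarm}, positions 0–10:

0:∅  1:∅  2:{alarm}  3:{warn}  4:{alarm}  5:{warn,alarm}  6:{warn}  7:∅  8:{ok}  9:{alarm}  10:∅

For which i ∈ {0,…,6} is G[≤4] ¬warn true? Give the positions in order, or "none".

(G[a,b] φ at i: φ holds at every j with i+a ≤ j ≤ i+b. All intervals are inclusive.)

Evaluate at each i in [0,6]:
  i=0: ✗ (fails at j=3)
  i=1: ✗ (fails at j=3)
  i=2: ✗ (fails at j=3)
  i=3: ✗ (fails at j=3)
  i=4: ✗ (fails at j=5)
  i=5: ✗ (fails at j=5)
  i=6: ✗ (fails at j=6)

none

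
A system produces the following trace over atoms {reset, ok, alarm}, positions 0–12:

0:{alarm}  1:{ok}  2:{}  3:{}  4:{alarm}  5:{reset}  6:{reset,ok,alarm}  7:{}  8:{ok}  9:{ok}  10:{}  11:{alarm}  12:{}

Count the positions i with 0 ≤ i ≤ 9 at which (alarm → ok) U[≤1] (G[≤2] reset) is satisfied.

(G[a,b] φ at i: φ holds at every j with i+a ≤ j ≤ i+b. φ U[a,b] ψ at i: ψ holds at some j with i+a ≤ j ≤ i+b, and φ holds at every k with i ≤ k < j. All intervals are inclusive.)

Evaluate at each i in [0,9]:
  i=0: ✗ (no rhs in [0,1])
  i=1: ✗ (no rhs in [1,2])
  i=2: ✗ (no rhs in [2,3])
  i=3: ✗ (no rhs in [3,4])
  i=4: ✗ (no rhs in [4,5])
  i=5: ✗ (no rhs in [5,6])
  i=6: ✗ (no rhs in [6,7])
  i=7: ✗ (no rhs in [7,8])
  i=8: ✗ (no rhs in [8,9])
  i=9: ✗ (no rhs in [9,10])
Positions where it holds: {} → 0.

0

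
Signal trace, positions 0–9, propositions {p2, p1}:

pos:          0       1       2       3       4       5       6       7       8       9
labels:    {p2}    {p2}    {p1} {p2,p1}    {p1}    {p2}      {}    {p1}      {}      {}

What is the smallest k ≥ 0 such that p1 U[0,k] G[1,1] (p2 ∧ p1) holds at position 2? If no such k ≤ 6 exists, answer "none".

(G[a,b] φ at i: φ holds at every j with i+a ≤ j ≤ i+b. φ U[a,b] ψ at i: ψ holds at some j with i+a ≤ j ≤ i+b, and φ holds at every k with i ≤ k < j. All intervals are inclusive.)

Need earliest j ≥ 2 with G[1,1] (p2 ∧ p1), and p1 at every k in [2,j-1].
  j=2: rhs holds (empty prefix). k = 0.

0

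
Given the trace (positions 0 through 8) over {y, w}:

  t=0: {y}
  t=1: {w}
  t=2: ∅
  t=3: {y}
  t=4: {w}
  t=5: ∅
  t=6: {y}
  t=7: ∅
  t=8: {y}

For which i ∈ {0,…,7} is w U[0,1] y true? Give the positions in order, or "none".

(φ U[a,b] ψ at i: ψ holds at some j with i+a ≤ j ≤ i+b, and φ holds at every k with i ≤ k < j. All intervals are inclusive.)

0, 3, 6

Evaluate at each i in [0,7]:
  i=0: ✓ (rhs at j=0)
  i=1: ✗ (no rhs in [1,2])
  i=2: ✗ (lhs fails at k=2 before rhs at j=3)
  i=3: ✓ (rhs at j=3)
  i=4: ✗ (no rhs in [4,5])
  i=5: ✗ (lhs fails at k=5 before rhs at j=6)
  i=6: ✓ (rhs at j=6)
  i=7: ✗ (lhs fails at k=7 before rhs at j=8)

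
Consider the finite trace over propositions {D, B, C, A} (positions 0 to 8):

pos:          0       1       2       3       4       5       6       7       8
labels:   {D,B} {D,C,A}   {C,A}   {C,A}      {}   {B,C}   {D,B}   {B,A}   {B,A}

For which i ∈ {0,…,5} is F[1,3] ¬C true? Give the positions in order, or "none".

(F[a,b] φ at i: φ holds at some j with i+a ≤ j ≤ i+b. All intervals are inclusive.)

Evaluate at each i in [0,5]:
  i=0: ✗ (none in [1,3])
  i=1: ✓ (witness j=4)
  i=2: ✓ (witness j=4)
  i=3: ✓ (witness j=4)
  i=4: ✓ (witness j=6)
  i=5: ✓ (witness j=6)

1, 2, 3, 4, 5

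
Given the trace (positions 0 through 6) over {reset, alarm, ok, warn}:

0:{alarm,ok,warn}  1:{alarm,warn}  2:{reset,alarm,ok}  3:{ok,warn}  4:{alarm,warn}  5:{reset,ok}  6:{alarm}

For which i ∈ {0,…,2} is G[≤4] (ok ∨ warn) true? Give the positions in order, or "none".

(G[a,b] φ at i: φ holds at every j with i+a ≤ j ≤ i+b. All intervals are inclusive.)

0, 1

Evaluate at each i in [0,2]:
  i=0: ✓ (all of [0,4])
  i=1: ✓ (all of [1,5])
  i=2: ✗ (fails at j=6)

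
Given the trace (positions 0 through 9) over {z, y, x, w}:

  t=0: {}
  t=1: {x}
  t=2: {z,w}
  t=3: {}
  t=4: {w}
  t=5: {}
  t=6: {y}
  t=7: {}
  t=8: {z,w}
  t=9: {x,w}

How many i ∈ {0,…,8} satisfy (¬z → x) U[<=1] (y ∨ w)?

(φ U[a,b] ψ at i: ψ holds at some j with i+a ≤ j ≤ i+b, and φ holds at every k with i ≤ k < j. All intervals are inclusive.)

Evaluate at each i in [0,8]:
  i=0: ✗ (no rhs in [0,1])
  i=1: ✓ (rhs at j=2; lhs holds on [1,1])
  i=2: ✓ (rhs at j=2)
  i=3: ✗ (lhs fails at k=3 before rhs at j=4)
  i=4: ✓ (rhs at j=4)
  i=5: ✗ (lhs fails at k=5 before rhs at j=6)
  i=6: ✓ (rhs at j=6)
  i=7: ✗ (lhs fails at k=7 before rhs at j=8)
  i=8: ✓ (rhs at j=8)
Positions where it holds: {1, 2, 4, 6, 8} → 5.

5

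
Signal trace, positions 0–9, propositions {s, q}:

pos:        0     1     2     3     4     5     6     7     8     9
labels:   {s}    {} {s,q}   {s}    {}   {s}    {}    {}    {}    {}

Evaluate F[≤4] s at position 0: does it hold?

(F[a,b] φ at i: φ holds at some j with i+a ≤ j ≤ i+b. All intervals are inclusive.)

Holds

Check s at each j in [0,4]:
  j=0: true
  j=1: false
  j=2: true
  j=3: true
  j=4: false
Found at j=0 → formula holds.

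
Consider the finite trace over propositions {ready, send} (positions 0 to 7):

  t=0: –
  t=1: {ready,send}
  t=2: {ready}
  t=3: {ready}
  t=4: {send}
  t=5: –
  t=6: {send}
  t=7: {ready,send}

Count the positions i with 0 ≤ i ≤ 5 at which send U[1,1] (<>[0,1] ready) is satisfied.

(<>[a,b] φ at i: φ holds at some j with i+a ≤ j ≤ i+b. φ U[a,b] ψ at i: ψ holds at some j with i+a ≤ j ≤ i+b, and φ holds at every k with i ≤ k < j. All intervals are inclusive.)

Evaluate at each i in [0,5]:
  i=0: ✗ (lhs fails at k=0 before rhs at j=1)
  i=1: ✓ (rhs at j=2; lhs holds on [1,1])
  i=2: ✗ (lhs fails at k=2 before rhs at j=3)
  i=3: ✗ (no rhs in [4,4])
  i=4: ✗ (no rhs in [5,5])
  i=5: ✗ (lhs fails at k=5 before rhs at j=6)
Positions where it holds: {1} → 1.

1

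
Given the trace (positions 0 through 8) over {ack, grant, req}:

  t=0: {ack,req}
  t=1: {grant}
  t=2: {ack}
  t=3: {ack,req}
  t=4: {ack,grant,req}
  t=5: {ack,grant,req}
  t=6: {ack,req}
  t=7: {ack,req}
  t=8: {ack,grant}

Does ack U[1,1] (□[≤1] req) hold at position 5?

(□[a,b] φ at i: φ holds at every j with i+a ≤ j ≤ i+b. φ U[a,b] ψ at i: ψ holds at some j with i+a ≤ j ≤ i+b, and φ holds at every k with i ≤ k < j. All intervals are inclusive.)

Need some j in [6,6] with □[≤1] req, and ack at every k in [5,j-1].
  j=6: □[≤1] req holds; ack holds at every k in [5,5] → satisfied.

Holds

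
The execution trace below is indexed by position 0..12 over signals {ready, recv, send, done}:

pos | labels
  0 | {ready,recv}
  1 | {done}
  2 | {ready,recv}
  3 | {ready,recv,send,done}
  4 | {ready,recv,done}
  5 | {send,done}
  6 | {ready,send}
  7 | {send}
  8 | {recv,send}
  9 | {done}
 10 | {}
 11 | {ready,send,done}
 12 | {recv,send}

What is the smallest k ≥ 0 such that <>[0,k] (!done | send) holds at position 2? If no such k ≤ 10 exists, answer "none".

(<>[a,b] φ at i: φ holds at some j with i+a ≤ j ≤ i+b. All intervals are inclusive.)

Scan j = 2,3,… for (!done | send):
  j=2: holds
First hit at j=2, so smallest k = 2-2 = 0.

0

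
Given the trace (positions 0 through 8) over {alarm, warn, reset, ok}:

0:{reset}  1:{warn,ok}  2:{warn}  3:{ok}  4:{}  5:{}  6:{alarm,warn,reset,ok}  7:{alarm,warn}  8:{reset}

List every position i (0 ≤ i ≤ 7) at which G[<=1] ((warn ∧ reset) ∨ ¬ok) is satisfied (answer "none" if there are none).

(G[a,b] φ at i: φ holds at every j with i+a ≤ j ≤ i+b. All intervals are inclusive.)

Evaluate at each i in [0,7]:
  i=0: ✗ (fails at j=1)
  i=1: ✗ (fails at j=1)
  i=2: ✗ (fails at j=3)
  i=3: ✗ (fails at j=3)
  i=4: ✓ (all of [4,5])
  i=5: ✓ (all of [5,6])
  i=6: ✓ (all of [6,7])
  i=7: ✓ (all of [7,8])

4, 5, 6, 7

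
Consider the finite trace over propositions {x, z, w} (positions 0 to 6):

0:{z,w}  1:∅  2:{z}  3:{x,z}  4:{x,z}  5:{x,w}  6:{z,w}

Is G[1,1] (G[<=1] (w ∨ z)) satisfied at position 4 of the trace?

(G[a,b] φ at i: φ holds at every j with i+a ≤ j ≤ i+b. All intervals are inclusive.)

True

Check G[<=1] (w ∨ z) at every j in [5,5]:
  j=5: holds on [5,6]
All positions satisfy it → formula holds.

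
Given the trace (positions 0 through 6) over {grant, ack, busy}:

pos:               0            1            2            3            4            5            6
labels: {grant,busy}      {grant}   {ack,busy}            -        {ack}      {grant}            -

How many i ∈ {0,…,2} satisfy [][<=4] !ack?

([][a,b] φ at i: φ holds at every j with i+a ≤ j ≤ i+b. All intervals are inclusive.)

Evaluate at each i in [0,2]:
  i=0: ✗ (fails at j=2)
  i=1: ✗ (fails at j=2)
  i=2: ✗ (fails at j=2)
Positions where it holds: {} → 0.

0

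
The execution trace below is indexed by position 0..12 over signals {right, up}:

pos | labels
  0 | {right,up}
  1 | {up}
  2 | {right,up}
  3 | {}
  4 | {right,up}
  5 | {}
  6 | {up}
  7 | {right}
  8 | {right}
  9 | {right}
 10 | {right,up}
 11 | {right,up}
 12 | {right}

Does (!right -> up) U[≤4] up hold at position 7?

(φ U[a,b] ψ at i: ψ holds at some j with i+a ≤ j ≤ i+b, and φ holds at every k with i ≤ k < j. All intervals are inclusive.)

Holds

Need some j in [7,11] with up, and (!right -> up) at every k in [7,j-1].
  j=7: up false.
  j=8: up false.
  j=9: up false.
  j=10: up holds; (!right -> up) holds at every k in [7,9] → satisfied.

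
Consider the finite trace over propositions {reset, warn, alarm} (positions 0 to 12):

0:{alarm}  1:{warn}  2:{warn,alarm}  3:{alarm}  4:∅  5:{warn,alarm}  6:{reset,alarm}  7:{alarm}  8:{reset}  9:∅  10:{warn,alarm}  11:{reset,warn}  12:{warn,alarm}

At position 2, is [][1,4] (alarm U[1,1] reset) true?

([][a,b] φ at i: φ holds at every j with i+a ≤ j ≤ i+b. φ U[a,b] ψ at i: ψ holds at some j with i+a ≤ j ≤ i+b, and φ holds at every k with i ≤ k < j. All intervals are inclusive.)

False

Check (alarm U[1,1] reset) at every j in [3,6]:
  j=3: fails
  j=4: fails
  j=5: holds
  j=6: fails
Fails at j=3 → formula fails.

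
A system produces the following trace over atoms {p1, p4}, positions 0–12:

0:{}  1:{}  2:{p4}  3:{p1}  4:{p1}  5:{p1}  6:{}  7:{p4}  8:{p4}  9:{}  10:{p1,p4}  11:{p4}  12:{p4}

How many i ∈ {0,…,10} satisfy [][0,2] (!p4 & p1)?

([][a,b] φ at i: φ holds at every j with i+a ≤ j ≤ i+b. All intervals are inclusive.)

Evaluate at each i in [0,10]:
  i=0: ✗ (fails at j=0)
  i=1: ✗ (fails at j=1)
  i=2: ✗ (fails at j=2)
  i=3: ✓ (all of [3,5])
  i=4: ✗ (fails at j=6)
  i=5: ✗ (fails at j=6)
  i=6: ✗ (fails at j=6)
  i=7: ✗ (fails at j=7)
  i=8: ✗ (fails at j=8)
  i=9: ✗ (fails at j=9)
  i=10: ✗ (fails at j=10)
Positions where it holds: {3} → 1.

1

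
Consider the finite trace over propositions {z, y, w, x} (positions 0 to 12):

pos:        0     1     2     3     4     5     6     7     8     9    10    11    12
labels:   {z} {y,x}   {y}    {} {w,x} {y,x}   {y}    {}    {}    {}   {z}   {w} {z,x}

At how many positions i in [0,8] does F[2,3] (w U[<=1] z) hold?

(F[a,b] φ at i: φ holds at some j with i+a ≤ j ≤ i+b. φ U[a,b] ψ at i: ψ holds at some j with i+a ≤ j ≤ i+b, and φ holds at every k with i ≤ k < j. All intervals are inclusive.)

Evaluate at each i in [0,8]:
  i=0: ✗ (none in [2,3])
  i=1: ✗ (none in [3,4])
  i=2: ✗ (none in [4,5])
  i=3: ✗ (none in [5,6])
  i=4: ✗ (none in [6,7])
  i=5: ✗ (none in [7,8])
  i=6: ✗ (none in [8,9])
  i=7: ✓ (witness j=10)
  i=8: ✓ (witness j=10)
Positions where it holds: {7, 8} → 2.

2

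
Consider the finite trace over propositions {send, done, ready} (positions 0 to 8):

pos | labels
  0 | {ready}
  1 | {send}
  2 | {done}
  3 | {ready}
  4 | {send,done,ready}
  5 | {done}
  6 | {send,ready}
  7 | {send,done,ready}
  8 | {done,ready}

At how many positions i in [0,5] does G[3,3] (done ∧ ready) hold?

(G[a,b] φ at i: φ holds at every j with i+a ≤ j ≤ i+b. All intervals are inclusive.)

3

Evaluate at each i in [0,5]:
  i=0: ✗ (fails at j=3)
  i=1: ✓ (all of [4,4])
  i=2: ✗ (fails at j=5)
  i=3: ✗ (fails at j=6)
  i=4: ✓ (all of [7,7])
  i=5: ✓ (all of [8,8])
Positions where it holds: {1, 4, 5} → 3.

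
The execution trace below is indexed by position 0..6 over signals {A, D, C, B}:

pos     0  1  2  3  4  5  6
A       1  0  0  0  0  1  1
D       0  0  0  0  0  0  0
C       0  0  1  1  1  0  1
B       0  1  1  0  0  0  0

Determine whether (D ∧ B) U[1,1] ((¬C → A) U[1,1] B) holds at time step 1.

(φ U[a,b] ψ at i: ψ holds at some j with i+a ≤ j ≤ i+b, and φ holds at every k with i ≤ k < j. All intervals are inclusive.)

Does not hold

Need some j in [2,2] with ((¬C → A) U[1,1] B), and (D ∧ B) at every k in [1,j-1].
  j=2: ((¬C → A) U[1,1] B) — fails.
No j in the window works → until fails.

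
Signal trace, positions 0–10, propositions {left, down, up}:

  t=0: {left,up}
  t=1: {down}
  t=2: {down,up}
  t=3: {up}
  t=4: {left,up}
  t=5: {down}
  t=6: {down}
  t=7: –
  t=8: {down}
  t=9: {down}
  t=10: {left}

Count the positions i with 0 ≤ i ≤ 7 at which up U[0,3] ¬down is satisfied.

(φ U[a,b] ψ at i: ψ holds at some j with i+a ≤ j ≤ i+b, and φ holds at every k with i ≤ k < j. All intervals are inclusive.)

5

Evaluate at each i in [0,7]:
  i=0: ✓ (rhs at j=0)
  i=1: ✗ (lhs fails at k=1 before rhs at j=3)
  i=2: ✓ (rhs at j=3; lhs holds on [2,2])
  i=3: ✓ (rhs at j=3)
  i=4: ✓ (rhs at j=4)
  i=5: ✗ (lhs fails at k=5 before rhs at j=7)
  i=6: ✗ (lhs fails at k=6 before rhs at j=7)
  i=7: ✓ (rhs at j=7)
Positions where it holds: {0, 2, 3, 4, 7} → 5.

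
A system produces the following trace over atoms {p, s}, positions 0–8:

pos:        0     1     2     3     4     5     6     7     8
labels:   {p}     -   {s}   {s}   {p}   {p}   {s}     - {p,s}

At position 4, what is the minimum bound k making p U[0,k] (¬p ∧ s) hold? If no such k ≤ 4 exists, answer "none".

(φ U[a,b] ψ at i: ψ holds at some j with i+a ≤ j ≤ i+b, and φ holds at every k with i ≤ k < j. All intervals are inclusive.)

2

Need earliest j ≥ 4 with (¬p ∧ s), and p at every k in [4,j-1].
  j=4: rhs fails.
  j=5: rhs fails.
  j=6: rhs holds; lhs holds on [4,5]. k = 2.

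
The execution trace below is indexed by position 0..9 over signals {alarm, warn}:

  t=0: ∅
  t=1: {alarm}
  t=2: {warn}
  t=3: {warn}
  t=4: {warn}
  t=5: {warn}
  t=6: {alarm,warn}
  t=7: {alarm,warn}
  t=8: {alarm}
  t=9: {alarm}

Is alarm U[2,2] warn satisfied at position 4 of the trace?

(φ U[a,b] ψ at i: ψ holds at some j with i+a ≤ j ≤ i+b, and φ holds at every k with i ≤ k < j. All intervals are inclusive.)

Need some j in [6,6] with warn, and alarm at every k in [4,j-1].
  j=6: warn holds, but alarm fails at k=4 → not this j.
No j in the window works → until fails.

Does not hold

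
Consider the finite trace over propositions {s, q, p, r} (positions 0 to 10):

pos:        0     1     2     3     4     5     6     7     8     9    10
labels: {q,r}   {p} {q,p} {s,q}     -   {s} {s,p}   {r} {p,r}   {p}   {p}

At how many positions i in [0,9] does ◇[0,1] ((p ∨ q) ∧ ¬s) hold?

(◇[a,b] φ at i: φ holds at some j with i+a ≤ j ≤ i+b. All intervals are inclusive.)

Evaluate at each i in [0,9]:
  i=0: ✓ (witness j=0)
  i=1: ✓ (witness j=1)
  i=2: ✓ (witness j=2)
  i=3: ✗ (none in [3,4])
  i=4: ✗ (none in [4,5])
  i=5: ✗ (none in [5,6])
  i=6: ✗ (none in [6,7])
  i=7: ✓ (witness j=8)
  i=8: ✓ (witness j=8)
  i=9: ✓ (witness j=9)
Positions where it holds: {0, 1, 2, 7, 8, 9} → 6.

6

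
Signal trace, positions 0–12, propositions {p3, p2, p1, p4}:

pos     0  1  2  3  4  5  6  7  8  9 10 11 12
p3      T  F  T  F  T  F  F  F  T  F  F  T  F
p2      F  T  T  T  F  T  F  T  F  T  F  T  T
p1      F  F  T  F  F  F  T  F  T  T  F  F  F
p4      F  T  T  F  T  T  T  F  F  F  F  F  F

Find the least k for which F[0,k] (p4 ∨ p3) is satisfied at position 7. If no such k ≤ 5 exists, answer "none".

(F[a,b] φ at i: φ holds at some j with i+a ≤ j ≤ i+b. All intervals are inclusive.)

Scan j = 7,8,… for (p4 ∨ p3):
  j=7: fails
  j=8: holds
First hit at j=8, so smallest k = 8-7 = 1.

1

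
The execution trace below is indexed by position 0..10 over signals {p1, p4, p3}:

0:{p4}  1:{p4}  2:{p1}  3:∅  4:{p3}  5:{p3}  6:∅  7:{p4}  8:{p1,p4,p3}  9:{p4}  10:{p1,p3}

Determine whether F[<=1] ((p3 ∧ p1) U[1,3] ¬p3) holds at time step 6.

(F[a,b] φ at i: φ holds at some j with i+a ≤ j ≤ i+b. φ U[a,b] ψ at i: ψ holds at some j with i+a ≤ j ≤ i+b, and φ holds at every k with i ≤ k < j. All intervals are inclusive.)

No

Check ((p3 ∧ p1) U[1,3] ¬p3) at each j in [6,7]:
  j=6: fails
  j=7: fails
No position in the window satisfies it → formula fails.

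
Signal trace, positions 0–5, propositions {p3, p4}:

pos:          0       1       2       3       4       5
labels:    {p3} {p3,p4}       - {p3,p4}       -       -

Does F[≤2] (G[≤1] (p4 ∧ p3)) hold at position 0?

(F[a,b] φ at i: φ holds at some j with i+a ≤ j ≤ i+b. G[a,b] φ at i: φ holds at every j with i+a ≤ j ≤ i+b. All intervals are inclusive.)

Check G[≤1] (p4 ∧ p3) at each j in [0,2]:
  j=0: fails at 0
  j=1: fails at 2
  j=2: fails at 2
No position in the window satisfies it → formula fails.

False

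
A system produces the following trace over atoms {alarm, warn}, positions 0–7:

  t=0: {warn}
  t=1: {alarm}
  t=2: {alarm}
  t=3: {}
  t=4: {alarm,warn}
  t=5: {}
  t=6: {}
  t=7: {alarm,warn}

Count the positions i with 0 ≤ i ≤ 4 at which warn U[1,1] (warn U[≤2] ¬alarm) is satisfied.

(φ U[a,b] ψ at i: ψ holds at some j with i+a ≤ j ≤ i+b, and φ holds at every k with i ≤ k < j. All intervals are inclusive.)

Evaluate at each i in [0,4]:
  i=0: ✗ (no rhs in [1,1])
  i=1: ✗ (no rhs in [2,2])
  i=2: ✗ (lhs fails at k=2 before rhs at j=3)
  i=3: ✗ (lhs fails at k=3 before rhs at j=4)
  i=4: ✓ (rhs at j=5; lhs holds on [4,4])
Positions where it holds: {4} → 1.

1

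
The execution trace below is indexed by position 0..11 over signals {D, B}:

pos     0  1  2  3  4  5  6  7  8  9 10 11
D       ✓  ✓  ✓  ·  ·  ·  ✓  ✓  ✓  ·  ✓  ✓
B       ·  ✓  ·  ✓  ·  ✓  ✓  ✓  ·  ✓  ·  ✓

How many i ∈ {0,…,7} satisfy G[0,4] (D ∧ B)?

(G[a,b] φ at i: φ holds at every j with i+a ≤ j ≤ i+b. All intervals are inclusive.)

Evaluate at each i in [0,7]:
  i=0: ✗ (fails at j=0)
  i=1: ✗ (fails at j=2)
  i=2: ✗ (fails at j=2)
  i=3: ✗ (fails at j=3)
  i=4: ✗ (fails at j=4)
  i=5: ✗ (fails at j=5)
  i=6: ✗ (fails at j=8)
  i=7: ✗ (fails at j=8)
Positions where it holds: {} → 0.

0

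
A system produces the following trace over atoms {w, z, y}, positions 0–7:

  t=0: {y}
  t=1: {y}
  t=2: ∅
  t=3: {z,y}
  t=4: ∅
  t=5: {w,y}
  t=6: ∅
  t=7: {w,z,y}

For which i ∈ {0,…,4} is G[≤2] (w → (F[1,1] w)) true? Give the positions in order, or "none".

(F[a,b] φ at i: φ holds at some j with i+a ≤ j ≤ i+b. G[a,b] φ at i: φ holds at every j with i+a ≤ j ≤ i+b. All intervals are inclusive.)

Evaluate at each i in [0,4]:
  i=0: ✓ (all of [0,2])
  i=1: ✓ (all of [1,3])
  i=2: ✓ (all of [2,4])
  i=3: ✗ (fails at j=5)
  i=4: ✗ (fails at j=5)

0, 1, 2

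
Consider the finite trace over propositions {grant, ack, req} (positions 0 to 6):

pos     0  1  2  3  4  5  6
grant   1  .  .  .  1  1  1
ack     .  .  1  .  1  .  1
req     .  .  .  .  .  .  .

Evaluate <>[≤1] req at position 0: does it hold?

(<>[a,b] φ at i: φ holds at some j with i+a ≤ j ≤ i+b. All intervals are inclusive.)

Does not hold

Check req at each j in [0,1]:
  j=0: false
  j=1: false
No position in the window satisfies it → formula fails.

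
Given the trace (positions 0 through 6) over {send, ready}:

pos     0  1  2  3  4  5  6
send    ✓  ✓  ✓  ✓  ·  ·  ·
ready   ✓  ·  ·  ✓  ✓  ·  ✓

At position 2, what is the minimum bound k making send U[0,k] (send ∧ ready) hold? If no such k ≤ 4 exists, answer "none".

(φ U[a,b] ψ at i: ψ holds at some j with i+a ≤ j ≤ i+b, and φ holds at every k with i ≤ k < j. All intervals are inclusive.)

1

Need earliest j ≥ 2 with (send ∧ ready), and send at every k in [2,j-1].
  j=2: rhs fails.
  j=3: rhs holds; lhs holds on [2,2]. k = 1.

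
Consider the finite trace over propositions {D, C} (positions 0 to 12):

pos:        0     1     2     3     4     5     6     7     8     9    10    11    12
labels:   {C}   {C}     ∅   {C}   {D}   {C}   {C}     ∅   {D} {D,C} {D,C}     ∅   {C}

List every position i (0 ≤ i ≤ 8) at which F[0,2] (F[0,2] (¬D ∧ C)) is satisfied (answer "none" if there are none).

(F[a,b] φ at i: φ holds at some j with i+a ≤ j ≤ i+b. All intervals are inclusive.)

Evaluate at each i in [0,8]:
  i=0: ✓ (witness j=0)
  i=1: ✓ (witness j=1)
  i=2: ✓ (witness j=2)
  i=3: ✓ (witness j=3)
  i=4: ✓ (witness j=4)
  i=5: ✓ (witness j=5)
  i=6: ✓ (witness j=6)
  i=7: ✗ (none in [7,9])
  i=8: ✓ (witness j=10)

0, 1, 2, 3, 4, 5, 6, 8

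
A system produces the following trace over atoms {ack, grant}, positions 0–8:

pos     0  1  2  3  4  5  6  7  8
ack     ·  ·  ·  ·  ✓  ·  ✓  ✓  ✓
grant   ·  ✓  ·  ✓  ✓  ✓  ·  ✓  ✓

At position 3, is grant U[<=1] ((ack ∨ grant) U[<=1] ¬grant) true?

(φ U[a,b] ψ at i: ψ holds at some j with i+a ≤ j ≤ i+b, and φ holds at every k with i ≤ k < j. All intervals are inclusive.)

Need some j in [3,4] with ((ack ∨ grant) U[<=1] ¬grant), and grant at every k in [3,j-1].
  j=3: ((ack ∨ grant) U[<=1] ¬grant) — fails.
  j=4: ((ack ∨ grant) U[<=1] ¬grant) — fails.
No j in the window works → until fails.

False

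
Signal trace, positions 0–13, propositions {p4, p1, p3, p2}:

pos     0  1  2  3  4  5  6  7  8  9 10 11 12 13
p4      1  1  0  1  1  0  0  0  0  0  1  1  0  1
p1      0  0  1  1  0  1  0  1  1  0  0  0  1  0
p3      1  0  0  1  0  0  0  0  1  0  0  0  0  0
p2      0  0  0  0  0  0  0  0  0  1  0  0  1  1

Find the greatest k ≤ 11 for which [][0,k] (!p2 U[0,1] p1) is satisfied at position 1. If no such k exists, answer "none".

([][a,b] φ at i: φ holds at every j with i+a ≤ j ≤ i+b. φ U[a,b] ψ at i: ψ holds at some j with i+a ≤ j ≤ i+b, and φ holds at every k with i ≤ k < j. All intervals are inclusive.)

(!p2 U[0,1] p1) must hold from j=1 onward; find where it first fails.
  j=1: holds
  j=2: holds
  j=3: holds
  j=4: holds
  j=5: holds
  j=6: holds
  j=7: holds
  j=8: holds
  j=9: fails
Holds on [1,8], so largest k = 7.

7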